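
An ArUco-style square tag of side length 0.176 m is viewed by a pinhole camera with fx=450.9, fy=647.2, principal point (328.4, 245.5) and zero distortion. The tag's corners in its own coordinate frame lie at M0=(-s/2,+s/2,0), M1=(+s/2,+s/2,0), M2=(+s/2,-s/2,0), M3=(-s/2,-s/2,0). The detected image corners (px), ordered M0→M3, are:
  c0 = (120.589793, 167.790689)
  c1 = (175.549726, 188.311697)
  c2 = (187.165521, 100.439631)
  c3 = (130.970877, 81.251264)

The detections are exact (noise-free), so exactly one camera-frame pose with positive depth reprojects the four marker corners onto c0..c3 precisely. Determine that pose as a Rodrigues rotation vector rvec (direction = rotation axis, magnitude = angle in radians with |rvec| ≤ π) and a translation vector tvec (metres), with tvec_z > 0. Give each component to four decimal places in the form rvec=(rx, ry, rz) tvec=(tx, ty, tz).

rvec=(0.1171, 0.1593, 0.2439) tvec=(-0.5007, -0.2206, 1.2890)

Intrinsics K: fx=450.9, fy=647.2, cx=328.4, cy=245.5
Marker side s = 0.176 m; corners in marker frame (Z=0):
  M0 = (-0.0880, +0.0880, 0)
  M1 = (+0.0880, +0.0880, 0)
  M2 = (+0.0880, -0.0880, 0)
  M3 = (-0.0880, -0.0880, 0)
Detected image corners:
  c0 = (120.589793, 167.790689) px
  c1 = (175.549726, 188.311697) px
  c2 = (187.165521, 100.439631) px
  c3 = (130.970877, 81.251264) px
Planar DLT: solve 8×8 A·h = b for H (H[2,2]=1):
  H  [+298.76560 -46.43300 +153.24806]
  H  [+97.97768 +509.47922 +134.75209]
  H  [-0.11058 +0.10434 +1.00000]
B = K⁻¹H; ‖b₁‖=0.775798, ‖b₂‖=0.775798; λ = 2/(‖b₁‖+‖b₂‖) = 1.288996, sign → tz>0 ⇒ λ=+1.288996
r₁ = λ·B[:,0] = (+0.95790,+0.24921,-0.14254); r₂ = λ·B[:,1] = (-0.23070,+0.96369,+0.13450)
r₃ = r₁×r₂ = (+0.17088,-0.09595,+0.98061); SVD([r₁ r₂ r₃]) → R = UVᵀ:
  R  [+0.95790 -0.23070 +0.17088]
  R  [+0.24921 +0.96369 -0.09595]
  R  [-0.14254 +0.13450 +0.98061]
t = (-0.50071, -0.22057, +1.28900) m
tr R = 2.902196; θ = arccos((tr R − 1)/2) = 0.314026 rad = 17.992°
axis k = ((R−Rᵀ)₃₂, (R−Rᵀ)₁₃, (R−Rᵀ)₂₁) / (2 sinθ) = (+0.373032, +0.507342, +0.776821)
rvec = θ·k = (+0.117142, +0.159318, +0.243942)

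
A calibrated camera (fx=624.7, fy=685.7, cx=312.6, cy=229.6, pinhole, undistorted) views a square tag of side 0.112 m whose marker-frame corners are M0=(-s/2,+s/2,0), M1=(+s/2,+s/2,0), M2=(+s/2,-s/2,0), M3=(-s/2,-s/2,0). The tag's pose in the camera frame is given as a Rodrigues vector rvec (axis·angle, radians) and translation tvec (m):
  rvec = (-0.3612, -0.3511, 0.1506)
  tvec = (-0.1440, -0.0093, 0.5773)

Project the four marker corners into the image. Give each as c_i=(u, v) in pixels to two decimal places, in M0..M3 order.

c0=(80.23, 269.00) c1=(207.46, 294.16) c2=(223.86, 174.34) c3=(106.70, 143.85)

Intrinsics K: fx=624.7, fy=685.7, cx=312.6, cy=229.6
Marker side s = 0.112 m; corners in marker frame (Z=0):
  M0 = (-0.0560, +0.0560, 0)
  M1 = (+0.0560, +0.0560, 0)
  M2 = (+0.0560, -0.0560, 0)
  M3 = (-0.0560, -0.0560, 0)
rvec = (-0.3612, -0.3511, 0.1506), |rvec| = θ = 0.52575 rad = 30.123°
Rodrigues: sinθ=0.50187, 1−cosθ=0.13505; R = I + sinθ·[k]× + (1−cosθ)·[k]×²:
    [+0.92869 -0.08180 -0.36172]
    [+0.20572 +0.92517 +0.31895]
    [+0.30857 -0.37062 +0.87603]
t = (-0.1440, -0.0093, 0.5773) m
M0: Pc = R·M0+t = (-0.20059, +0.03099, +0.53927); u = 624.7·(-0.20059)/0.53927 + 312.6 = 80.2342, v = 685.7·(+0.03099)/0.53927 + 229.6 = 269.0046
M1: Pc = R·M1+t = (-0.09657, +0.05403, +0.57383); u = 624.7·(-0.09657)/0.57383 + 312.6 = 207.4639, v = 685.7·(+0.05403)/0.57383 + 229.6 = 294.1639
M2: Pc = R·M2+t = (-0.08741, -0.04959, +0.61533); u = 624.7·(-0.08741)/0.61533 + 312.6 = 223.8568, v = 685.7·(-0.04959)/0.61533 + 229.6 = 174.3398
M3: Pc = R·M3+t = (-0.19143, -0.07263, +0.58077); u = 624.7·(-0.19143)/0.58077 + 312.6 = 106.6960, v = 685.7·(-0.07263)/0.58077 + 229.6 = 143.8484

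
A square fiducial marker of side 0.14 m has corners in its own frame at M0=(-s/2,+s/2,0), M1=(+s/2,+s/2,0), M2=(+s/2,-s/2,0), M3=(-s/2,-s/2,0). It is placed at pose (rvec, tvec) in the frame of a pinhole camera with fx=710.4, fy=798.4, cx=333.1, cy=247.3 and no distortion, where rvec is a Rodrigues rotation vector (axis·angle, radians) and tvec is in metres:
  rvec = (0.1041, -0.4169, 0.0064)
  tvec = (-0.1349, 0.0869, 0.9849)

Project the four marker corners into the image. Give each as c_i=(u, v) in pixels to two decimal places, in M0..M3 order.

c0=(185.03, 377.88) c1=(282.39, 368.97) c2=(284.41, 260.16) c3=(185.74, 262.72)

Intrinsics K: fx=710.4, fy=798.4, cx=333.1, cy=247.3
Marker side s = 0.14 m; corners in marker frame (Z=0):
  M0 = (-0.0700, +0.0700, 0)
  M1 = (+0.0700, +0.0700, 0)
  M2 = (+0.0700, -0.0700, 0)
  M3 = (-0.0700, -0.0700, 0)
rvec = (0.1041, -0.4169, 0.0064), |rvec| = θ = 0.42975 rad = 24.623°
Rodrigues: sinθ=0.41664, 1−cosθ=0.09093; R = I + sinθ·[k]× + (1−cosθ)·[k]×²:
    [+0.91441 -0.02757 -0.40386]
    [-0.01516 +0.99464 -0.10224]
    [+0.40451 +0.09961 +0.90909]
t = (-0.1349, 0.0869, 0.9849) m
M0: Pc = R·M0+t = (-0.20084, +0.15759, +0.96356); u = 710.4·(-0.20084)/0.96356 + 333.1 = 185.0281, v = 798.4·(+0.15759)/0.96356 + 247.3 = 377.8757
M1: Pc = R·M1+t = (-0.07282, +0.15546, +1.02019); u = 710.4·(-0.07282)/1.02019 + 333.1 = 282.3913, v = 798.4·(+0.15546)/1.02019 + 247.3 = 368.9659
M2: Pc = R·M2+t = (-0.06896, +0.01621, +1.00624); u = 710.4·(-0.06896)/1.00624 + 333.1 = 284.4137, v = 798.4·(+0.01621)/1.00624 + 247.3 = 260.1645
M3: Pc = R·M3+t = (-0.19698, +0.01834, +0.94961); u = 710.4·(-0.19698)/0.94961 + 333.1 = 185.7414, v = 798.4·(+0.01834)/0.94961 + 247.3 = 262.7165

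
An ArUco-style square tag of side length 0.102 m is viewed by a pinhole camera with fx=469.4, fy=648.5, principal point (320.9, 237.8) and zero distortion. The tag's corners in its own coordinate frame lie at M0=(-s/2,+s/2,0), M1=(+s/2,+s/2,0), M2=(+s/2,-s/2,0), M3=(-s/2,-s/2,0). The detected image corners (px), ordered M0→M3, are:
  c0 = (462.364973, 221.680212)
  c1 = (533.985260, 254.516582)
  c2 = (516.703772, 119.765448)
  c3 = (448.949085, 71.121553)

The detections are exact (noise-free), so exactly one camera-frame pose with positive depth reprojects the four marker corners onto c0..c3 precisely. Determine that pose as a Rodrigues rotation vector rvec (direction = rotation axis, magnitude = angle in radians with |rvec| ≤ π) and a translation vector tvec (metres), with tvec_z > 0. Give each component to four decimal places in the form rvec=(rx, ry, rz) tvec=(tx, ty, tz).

Intrinsics K: fx=469.4, fy=648.5, cx=320.9, cy=237.8
Marker side s = 0.102 m; corners in marker frame (Z=0):
  M0 = (-0.0510, +0.0510, 0)
  M1 = (+0.0510, +0.0510, 0)
  M2 = (+0.0510, -0.0510, 0)
  M3 = (-0.0510, -0.0510, 0)
Detected image corners:
  c0 = (462.364973, 221.680212) px
  c1 = (533.985260, 254.516582) px
  c2 = (516.703772, 119.765448) px
  c3 = (448.949085, 71.121553) px
Planar DLT: solve 8×8 A·h = b for H (H[2,2]=1):
  H  [+1332.32723 -258.13642 +492.52830]
  H  [+623.69064 +1253.97647 +165.10758]
  H  [+1.32502 -0.83566 +1.00000]
B = K⁻¹H; ‖b₁‖=2.390981, ‖b₂‖=2.390981; λ = 2/(‖b₁‖+‖b₂‖) = 0.418238, sign → tz>0 ⇒ λ=+0.418238
r₁ = λ·B[:,0] = (+0.80826,+0.19903,+0.55417); r₂ = λ·B[:,1] = (+0.00894,+0.93689,-0.34951)
r₃ = r₁×r₂ = (-0.58876,+0.28744,+0.75547); SVD([r₁ r₂ r₃]) → R = UVᵀ:
  R  [+0.80826 +0.00894 -0.58876]
  R  [+0.19903 +0.93689 +0.28744]
  R  [+0.55417 -0.34951 +0.75547]
t = (+0.15292, -0.04688, +0.41824) m
tr R = 2.500618; θ = arccos((tr R − 1)/2) = 0.722267 rad = 41.383°
axis k = ((R−Rᵀ)₃₂, (R−Rᵀ)₁₃, (R−Rᵀ)₂₁) / (2 sinθ) = (-0.481744, -0.864437, +0.143771)
rvec = θ·k = (-0.347948, -0.624355, +0.103841)

rvec=(-0.3479, -0.6244, 0.1038) tvec=(0.1529, -0.0469, 0.4182)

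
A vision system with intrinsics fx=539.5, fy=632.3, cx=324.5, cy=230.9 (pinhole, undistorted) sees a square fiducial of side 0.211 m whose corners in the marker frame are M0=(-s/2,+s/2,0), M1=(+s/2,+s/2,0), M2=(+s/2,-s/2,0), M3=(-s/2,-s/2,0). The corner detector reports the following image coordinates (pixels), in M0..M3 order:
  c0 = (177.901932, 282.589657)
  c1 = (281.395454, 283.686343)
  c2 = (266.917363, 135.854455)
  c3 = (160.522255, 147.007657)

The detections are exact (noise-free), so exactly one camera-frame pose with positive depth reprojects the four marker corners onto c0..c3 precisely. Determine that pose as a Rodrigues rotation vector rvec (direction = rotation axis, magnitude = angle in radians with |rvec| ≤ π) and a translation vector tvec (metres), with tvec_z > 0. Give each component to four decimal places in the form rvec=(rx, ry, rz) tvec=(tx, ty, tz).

Intrinsics K: fx=539.5, fy=632.3, cx=324.5, cy=230.9
Marker side s = 0.211 m; corners in marker frame (Z=0):
  M0 = (-0.1055, +0.1055, 0)
  M1 = (+0.1055, +0.1055, 0)
  M2 = (+0.1055, -0.1055, 0)
  M3 = (-0.1055, -0.1055, 0)
Detected image corners:
  c0 = (177.901932, 282.589657) px
  c1 = (281.395454, 283.686343) px
  c2 = (266.917363, 135.854455) px
  c3 = (160.522255, 147.007657) px
Planar DLT: solve 8×8 A·h = b for H (H[2,2]=1):
  H  [+407.91629 +118.38938 +219.61550]
  H  [-108.76586 +711.16140 +213.82799]
  H  [-0.40287 +0.19219 +1.00000]
B = K⁻¹H; ‖b₁‖=1.076928, ‖b₂‖=1.076928; λ = 2/(‖b₁‖+‖b₂‖) = 0.928567, sign → tz>0 ⇒ λ=+0.928567
r₁ = λ·B[:,0] = (+0.92710,-0.02312,-0.37410); r₂ = λ·B[:,1] = (+0.09643,+0.97921,+0.17846)
r₃ = r₁×r₂ = (+0.36219,-0.20152,+0.91006); SVD([r₁ r₂ r₃]) → R = UVᵀ:
  R  [+0.92710 +0.09643 +0.36219]
  R  [-0.02312 +0.97921 -0.20152]
  R  [-0.37410 +0.17846 +0.91006]
t = (-0.18052, -0.02507, +0.92857) m
tr R = 2.816371; θ = arccos((tr R − 1)/2) = 0.431868 rad = 24.744°
axis k = ((R−Rᵀ)₃₂, (R−Rᵀ)₁₃, (R−Rᵀ)₂₁) / (2 sinθ) = (+0.453906, +0.879532, -0.142804)
rvec = θ·k = (+0.196027, +0.379842, -0.061672)

rvec=(0.1960, 0.3798, -0.0617) tvec=(-0.1805, -0.0251, 0.9286)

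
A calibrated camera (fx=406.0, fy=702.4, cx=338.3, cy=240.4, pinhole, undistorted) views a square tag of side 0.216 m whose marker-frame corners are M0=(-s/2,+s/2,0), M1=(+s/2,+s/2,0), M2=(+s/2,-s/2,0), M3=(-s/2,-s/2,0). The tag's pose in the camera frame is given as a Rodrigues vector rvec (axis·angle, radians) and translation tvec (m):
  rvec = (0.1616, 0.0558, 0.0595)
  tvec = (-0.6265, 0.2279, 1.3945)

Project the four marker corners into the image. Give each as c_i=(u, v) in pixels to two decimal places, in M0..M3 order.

c0=(126.34, 402.65) c1=(186.83, 410.78) c2=(186.45, 306.15) c3=(124.43, 298.64)

Intrinsics K: fx=406.0, fy=702.4, cx=338.3, cy=240.4
Marker side s = 0.216 m; corners in marker frame (Z=0):
  M0 = (-0.1080, +0.1080, 0)
  M1 = (+0.1080, +0.1080, 0)
  M2 = (+0.1080, -0.1080, 0)
  M3 = (-0.1080, -0.1080, 0)
rvec = (0.1616, 0.0558, 0.0595), |rvec| = θ = 0.18102 rad = 10.372°
Rodrigues: sinθ=0.18003, 1−cosθ=0.01634; R = I + sinθ·[k]× + (1−cosθ)·[k]×²:
    [+0.99668 -0.05468 +0.06029]
    [+0.06367 +0.98521 -0.15906]
    [-0.05070 +0.16237 +0.98543]
t = (-0.6265, 0.2279, 1.3945) m
M0: Pc = R·M0+t = (-0.74005, +0.32743, +1.41751); u = 406.0·(-0.74005)/1.41751 + 338.3 = 126.3377, v = 702.4·(+0.32743)/1.41751 + 240.4 = 402.6450
M1: Pc = R·M1+t = (-0.52476, +0.34118, +1.40656); u = 406.0·(-0.52476)/1.40656 + 338.3 = 186.8284, v = 702.4·(+0.34118)/1.40656 + 240.4 = 410.7762
M2: Pc = R·M2+t = (-0.51295, +0.12837, +1.37149); u = 406.0·(-0.51295)/1.37149 + 338.3 = 186.4511, v = 702.4·(+0.12837)/1.37149 + 240.4 = 306.1458
M3: Pc = R·M3+t = (-0.72824, +0.11462, +1.38244); u = 406.0·(-0.72824)/1.38244 + 338.3 = 124.4288, v = 702.4·(+0.11462)/1.38244 + 240.4 = 298.6372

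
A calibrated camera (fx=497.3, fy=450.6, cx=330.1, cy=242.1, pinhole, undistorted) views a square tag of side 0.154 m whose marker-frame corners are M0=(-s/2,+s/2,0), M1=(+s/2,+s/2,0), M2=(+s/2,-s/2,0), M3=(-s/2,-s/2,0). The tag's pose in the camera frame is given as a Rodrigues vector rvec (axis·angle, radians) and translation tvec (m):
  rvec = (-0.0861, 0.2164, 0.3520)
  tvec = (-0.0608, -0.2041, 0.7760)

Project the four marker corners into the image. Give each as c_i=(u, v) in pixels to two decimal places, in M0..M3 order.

Intrinsics K: fx=497.3, fy=450.6, cx=330.1, cy=242.1
Marker side s = 0.154 m; corners in marker frame (Z=0):
  M0 = (-0.0770, +0.0770, 0)
  M1 = (+0.0770, +0.0770, 0)
  M2 = (+0.0770, -0.0770, 0)
  M3 = (-0.0770, -0.0770, 0)
rvec = (-0.0861, 0.2164, 0.3520), |rvec| = θ = 0.42207 rad = 24.183°
Rodrigues: sinθ=0.40965, 1−cosθ=0.08776; R = I + sinθ·[k]× + (1−cosθ)·[k]×²:
    [+0.91589 -0.35082 +0.19510]
    [+0.33246 +0.93531 +0.12109]
    [-0.22496 -0.04604 +0.97328]
t = (-0.0608, -0.2041, 0.7760) m
M0: Pc = R·M0+t = (-0.15834, -0.15768, +0.78978); u = 497.3·(-0.15834)/0.78978 + 330.1 = 230.3997, v = 450.6·(-0.15768)/0.78978 + 242.1 = 152.1367
M1: Pc = R·M1+t = (-0.01729, -0.10648, +0.75513); u = 497.3·(-0.01729)/0.75513 + 330.1 = 318.7139, v = 450.6·(-0.10648)/0.75513 + 242.1 = 178.5608
M2: Pc = R·M2+t = (+0.03674, -0.25052, +0.76222); u = 497.3·(+0.03674)/0.76222 + 330.1 = 354.0684, v = 450.6·(-0.25052)/0.76222 + 242.1 = 94.0017
M3: Pc = R·M3+t = (-0.10431, -0.30172, +0.79687); u = 497.3·(-0.10431)/0.79687 + 330.1 = 265.0030, v = 450.6·(-0.30172)/0.79687 + 242.1 = 71.4889

c0=(230.40, 152.14) c1=(318.71, 178.56) c2=(354.07, 94.00) c3=(265.00, 71.49)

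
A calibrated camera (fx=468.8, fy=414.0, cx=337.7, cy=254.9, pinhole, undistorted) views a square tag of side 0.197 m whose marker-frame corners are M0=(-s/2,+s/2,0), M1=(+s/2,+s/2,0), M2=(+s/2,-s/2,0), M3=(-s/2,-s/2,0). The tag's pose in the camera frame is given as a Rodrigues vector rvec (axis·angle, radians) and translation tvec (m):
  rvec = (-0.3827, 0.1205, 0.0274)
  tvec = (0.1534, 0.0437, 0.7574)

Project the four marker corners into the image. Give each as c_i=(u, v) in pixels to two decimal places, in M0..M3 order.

Intrinsics K: fx=468.8, fy=414.0, cx=337.7, cy=254.9
Marker side s = 0.197 m; corners in marker frame (Z=0):
  M0 = (-0.0985, +0.0985, 0)
  M1 = (+0.0985, +0.0985, 0)
  M2 = (+0.0985, -0.0985, 0)
  M3 = (-0.0985, -0.0985, 0)
rvec = (-0.3827, 0.1205, 0.0274), |rvec| = θ = 0.40216 rad = 23.042°
Rodrigues: sinθ=0.39140, 1−cosθ=0.07978; R = I + sinθ·[k]× + (1−cosθ)·[k]×²:
    [+0.99247 -0.04942 +0.11211]
    [+0.00392 +0.92738 +0.37410]
    [-0.12245 -0.37084 +0.92059]
t = (0.1534, 0.0437, 0.7574) m
M0: Pc = R·M0+t = (+0.05077, +0.13466, +0.73293); u = 468.8·(+0.05077)/0.73293 + 337.7 = 370.1765, v = 414.0·(+0.13466)/0.73293 + 254.9 = 330.9637
M1: Pc = R·M1+t = (+0.24629, +0.13543, +0.70881); u = 468.8·(+0.24629)/0.70881 + 337.7 = 500.5939, v = 414.0·(+0.13543)/0.70881 + 254.9 = 334.0033
M2: Pc = R·M2+t = (+0.25603, -0.04726, +0.78187); u = 468.8·(+0.25603)/0.78187 + 337.7 = 491.2106, v = 414.0·(-0.04726)/0.78187 + 254.9 = 229.8751
M3: Pc = R·M3+t = (+0.06051, -0.04803, +0.80599); u = 468.8·(+0.06051)/0.80599 + 337.7 = 372.8951, v = 414.0·(-0.04803)/0.80599 + 254.9 = 230.2276

c0=(370.18, 330.96) c1=(500.59, 334.00) c2=(491.21, 229.88) c3=(372.90, 230.23)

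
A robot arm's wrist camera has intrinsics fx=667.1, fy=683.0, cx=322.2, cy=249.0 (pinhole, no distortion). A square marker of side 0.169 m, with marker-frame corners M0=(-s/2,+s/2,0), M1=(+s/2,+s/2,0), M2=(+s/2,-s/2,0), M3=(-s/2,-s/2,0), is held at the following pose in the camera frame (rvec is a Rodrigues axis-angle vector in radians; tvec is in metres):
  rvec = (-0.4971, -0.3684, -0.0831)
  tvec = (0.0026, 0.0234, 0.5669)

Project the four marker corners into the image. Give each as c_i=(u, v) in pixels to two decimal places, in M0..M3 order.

c0=(239.14, 381.49) c1=(435.83, 369.12) c2=(392.71, 195.51) c3=(217.48, 187.58)

Intrinsics K: fx=667.1, fy=683.0, cx=322.2, cy=249.0
Marker side s = 0.169 m; corners in marker frame (Z=0):
  M0 = (-0.0845, +0.0845, 0)
  M1 = (+0.0845, +0.0845, 0)
  M2 = (+0.0845, -0.0845, 0)
  M3 = (-0.0845, -0.0845, 0)
rvec = (-0.4971, -0.3684, -0.0831), |rvec| = θ = 0.62429 rad = 35.769°
Rodrigues: sinθ=0.58452, 1−cosθ=0.18862; R = I + sinθ·[k]× + (1−cosθ)·[k]×²:
    [+0.93097 +0.16644 -0.32494]
    [+0.01082 +0.87706 +0.48025]
    [+0.36492 -0.45062 +0.81472]
t = (0.0026, 0.0234, 0.5669) m
M0: Pc = R·M0+t = (-0.06200, +0.09660, +0.49799); u = 667.1·(-0.06200)/0.49799 + 322.2 = 239.1406, v = 683.0·(+0.09660)/0.49799 + 249.0 = 381.4854
M1: Pc = R·M1+t = (+0.09533, +0.09843, +0.55966); u = 667.1·(+0.09533)/0.55966 + 322.2 = 435.8325, v = 683.0·(+0.09843)/0.55966 + 249.0 = 369.1184
M2: Pc = R·M2+t = (+0.06720, -0.04980, +0.63581); u = 667.1·(+0.06720)/0.63581 + 322.2 = 392.7103, v = 683.0·(-0.04980)/0.63581 + 249.0 = 195.5070
M3: Pc = R·M3+t = (-0.09013, -0.05163, +0.57414); u = 667.1·(-0.09013)/0.57414 + 322.2 = 217.4757, v = 683.0·(-0.05163)/0.57414 + 249.0 = 187.5849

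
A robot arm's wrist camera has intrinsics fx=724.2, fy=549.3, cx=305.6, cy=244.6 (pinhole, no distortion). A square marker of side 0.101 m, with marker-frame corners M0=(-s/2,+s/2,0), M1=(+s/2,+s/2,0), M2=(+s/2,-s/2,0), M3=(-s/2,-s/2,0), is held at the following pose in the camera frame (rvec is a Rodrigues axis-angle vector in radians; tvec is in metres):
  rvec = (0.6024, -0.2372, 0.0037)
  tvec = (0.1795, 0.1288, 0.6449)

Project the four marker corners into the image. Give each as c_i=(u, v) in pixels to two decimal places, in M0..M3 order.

Intrinsics K: fx=724.2, fy=549.3, cx=305.6, cy=244.6
Marker side s = 0.101 m; corners in marker frame (Z=0):
  M0 = (-0.0505, +0.0505, 0)
  M1 = (+0.0505, +0.0505, 0)
  M2 = (+0.0505, -0.0505, 0)
  M3 = (-0.0505, -0.0505, 0)
rvec = (0.6024, -0.2372, 0.0037), |rvec| = θ = 0.64743 rad = 37.095°
Rodrigues: sinθ=0.60314, 1−cosθ=0.20236; R = I + sinθ·[k]× + (1−cosθ)·[k]×²:
    [+0.97283 -0.07243 -0.21990]
    [-0.06554 +0.82480 -0.56161]
    [+0.22205 +0.56077 +0.79764]
t = (0.1795, 0.1288, 0.6449) m
M0: Pc = R·M0+t = (+0.12671, +0.17376, +0.66201); u = 724.2·(+0.12671)/0.66201 + 305.6 = 444.2190, v = 549.3·(+0.17376)/0.66201 + 244.6 = 388.7794
M1: Pc = R·M1+t = (+0.22497, +0.16714, +0.68443); u = 724.2·(+0.22497)/0.68443 + 305.6 = 543.6417, v = 549.3·(+0.16714)/0.68443 + 244.6 = 378.7427
M2: Pc = R·M2+t = (+0.23229, +0.08384, +0.62779); u = 724.2·(+0.23229)/0.62779 + 305.6 = 573.5558, v = 549.3·(+0.08384)/0.62779 + 244.6 = 317.9555
M3: Pc = R·M3+t = (+0.13403, +0.09046, +0.60537); u = 724.2·(+0.13403)/0.60537 + 305.6 = 465.9395, v = 549.3·(+0.09046)/0.60537 + 244.6 = 326.6792

c0=(444.22, 388.78) c1=(543.64, 378.74) c2=(573.56, 317.96) c3=(465.94, 326.68)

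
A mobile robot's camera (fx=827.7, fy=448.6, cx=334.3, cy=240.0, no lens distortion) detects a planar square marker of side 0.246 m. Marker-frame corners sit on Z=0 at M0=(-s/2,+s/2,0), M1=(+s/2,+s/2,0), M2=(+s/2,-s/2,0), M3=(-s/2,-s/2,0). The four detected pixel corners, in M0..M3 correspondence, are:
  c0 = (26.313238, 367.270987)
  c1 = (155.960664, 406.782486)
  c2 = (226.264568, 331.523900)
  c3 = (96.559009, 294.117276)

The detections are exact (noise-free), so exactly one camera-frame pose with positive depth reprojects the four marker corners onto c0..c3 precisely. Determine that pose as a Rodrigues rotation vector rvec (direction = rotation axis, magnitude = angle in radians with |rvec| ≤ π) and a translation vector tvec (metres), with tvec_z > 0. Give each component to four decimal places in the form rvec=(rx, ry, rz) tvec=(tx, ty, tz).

rvec=(-0.0914, 0.1057, 0.4624) tvec=(-0.3398, 0.3292, 1.3486)

Intrinsics K: fx=827.7, fy=448.6, cx=334.3, cy=240.0
Marker side s = 0.246 m; corners in marker frame (Z=0):
  M0 = (-0.1230, +0.1230, 0)
  M1 = (+0.1230, +0.1230, 0)
  M2 = (+0.1230, -0.1230, 0)
  M3 = (-0.1230, -0.1230, 0)
Detected image corners:
  c0 = (26.313238, 367.270987) px
  c1 = (155.960664, 406.782486) px
  c2 = (226.264568, 331.523900) px
  c3 = (96.559009, 294.117276) px
Planar DLT: solve 8×8 A·h = b for H (H[2,2]=1):
  H  [+515.68034 -291.64940 +125.75525]
  H  [+124.55392 +285.03006 +349.49285]
  H  [-0.09076 -0.04736 +1.00000]
B = K⁻¹H; ‖b₁‖=0.741506, ‖b₂‖=0.741506; λ = 2/(‖b₁‖+‖b₂‖) = 1.348606, sign → tz>0 ⇒ λ=+1.348606
r₁ = λ·B[:,0] = (+0.88965,+0.43992,-0.12240); r₂ = λ·B[:,1] = (-0.44940,+0.89104,-0.06387)
r₃ = r₁×r₂ = (+0.08096,+0.11183,+0.99042); SVD([r₁ r₂ r₃]) → R = UVᵀ:
  R  [+0.88965 -0.44940 +0.08096]
  R  [+0.43992 +0.89104 +0.11183]
  R  [-0.12240 -0.06387 +0.99042]
t = (-0.33979, +0.32916, +1.34861) m
tr R = 2.771123; θ = arccos((tr R − 1)/2) = 0.483095 rad = 27.679°
axis k = ((R−Rᵀ)₃₂, (R−Rᵀ)₁₃, (R−Rᵀ)₂₁) / (2 sinθ) = (-0.189123, +0.218894, +0.957245)
rvec = θ·k = (-0.091364, +0.105746, +0.462440)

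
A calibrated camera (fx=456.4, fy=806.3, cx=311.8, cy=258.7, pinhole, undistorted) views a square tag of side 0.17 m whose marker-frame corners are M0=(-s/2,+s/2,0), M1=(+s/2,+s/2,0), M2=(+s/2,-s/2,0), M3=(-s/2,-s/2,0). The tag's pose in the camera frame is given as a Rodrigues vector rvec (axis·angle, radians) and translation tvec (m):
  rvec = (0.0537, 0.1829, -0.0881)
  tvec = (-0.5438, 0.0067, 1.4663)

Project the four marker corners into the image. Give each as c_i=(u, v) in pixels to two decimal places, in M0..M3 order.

c0=(121.59, 312.03) c1=(169.75, 305.39) c2=(164.04, 211.40) c3=(115.76, 220.06)

Intrinsics K: fx=456.4, fy=806.3, cx=311.8, cy=258.7
Marker side s = 0.17 m; corners in marker frame (Z=0):
  M0 = (-0.0850, +0.0850, 0)
  M1 = (+0.0850, +0.0850, 0)
  M2 = (+0.0850, -0.0850, 0)
  M3 = (-0.0850, -0.0850, 0)
rvec = (0.0537, 0.1829, -0.0881), |rvec| = θ = 0.20999 rad = 12.032°
Rodrigues: sinθ=0.20845, 1−cosθ=0.02197; R = I + sinθ·[k]× + (1−cosθ)·[k]×²:
    [+0.97947 +0.09235 +0.17920]
    [-0.08256 +0.99470 -0.06133]
    [-0.18392 +0.04528 +0.98190]
t = (-0.5438, 0.0067, 1.4663) m
M0: Pc = R·M0+t = (-0.61921, +0.09827, +1.48578); u = 456.4·(-0.61921)/1.48578 + 311.8 = 121.5935, v = 806.3·(+0.09827)/1.48578 + 258.7 = 312.0272
M1: Pc = R·M1+t = (-0.45270, +0.08423, +1.45452); u = 456.4·(-0.45270)/1.45452 + 311.8 = 169.7525, v = 806.3·(+0.08423)/1.45452 + 258.7 = 305.3931
M2: Pc = R·M2+t = (-0.46839, -0.08487, +1.44682); u = 456.4·(-0.46839)/1.44682 + 311.8 = 164.0445, v = 806.3·(-0.08487)/1.44682 + 258.7 = 211.4044
M3: Pc = R·M3+t = (-0.63490, -0.07083, +1.47808); u = 456.4·(-0.63490)/1.47808 + 311.8 = 115.7555, v = 806.3·(-0.07083)/1.47808 + 258.7 = 220.0611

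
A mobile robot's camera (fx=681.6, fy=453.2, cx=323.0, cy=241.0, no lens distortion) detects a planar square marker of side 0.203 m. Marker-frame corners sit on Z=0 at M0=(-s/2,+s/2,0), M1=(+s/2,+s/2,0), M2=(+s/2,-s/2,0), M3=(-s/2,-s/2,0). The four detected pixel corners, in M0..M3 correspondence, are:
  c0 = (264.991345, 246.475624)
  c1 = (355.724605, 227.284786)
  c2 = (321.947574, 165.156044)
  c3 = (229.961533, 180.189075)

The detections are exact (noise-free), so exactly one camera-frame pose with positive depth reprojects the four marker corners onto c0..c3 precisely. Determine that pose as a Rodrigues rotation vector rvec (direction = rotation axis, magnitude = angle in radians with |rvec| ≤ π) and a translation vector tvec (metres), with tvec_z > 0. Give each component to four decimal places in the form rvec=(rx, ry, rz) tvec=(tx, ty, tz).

Intrinsics K: fx=681.6, fy=453.2, cx=323.0, cy=241.0
Marker side s = 0.203 m; corners in marker frame (Z=0):
  M0 = (-0.1015, +0.1015, 0)
  M1 = (+0.1015, +0.1015, 0)
  M2 = (+0.1015, -0.1015, 0)
  M3 = (-0.1015, -0.1015, 0)
Detected image corners:
  c0 = (264.991345, 246.475624) px
  c1 = (355.724605, 227.284786) px
  c2 = (321.947574, 165.156044) px
  c3 = (229.961533, 180.189075) px
Planar DLT: solve 8×8 A·h = b for H (H[2,2]=1):
  H  [+539.84448 +155.37242 +294.49282]
  H  [-21.53081 +306.19152 +204.35473]
  H  [+0.30626 -0.04778 +1.00000]
B = K⁻¹H; ‖b₁‖=0.746004, ‖b₂‖=0.746004; λ = 2/(‖b₁‖+‖b₂‖) = 1.340476, sign → tz>0 ⇒ λ=+1.340476
r₁ = λ·B[:,0] = (+0.86715,-0.28200,+0.41053); r₂ = λ·B[:,1] = (+0.33592,+0.93971,-0.06405)
r₃ = r₁×r₂ = (-0.36772,+0.19344,+0.90959); SVD([r₁ r₂ r₃]) → R = UVᵀ:
  R  [+0.86715 +0.33592 -0.36772]
  R  [-0.28200 +0.93971 +0.19344]
  R  [+0.41053 -0.06405 +0.90959]
t = (-0.05606, -0.10839, +1.34048) m
tr R = 2.716451; θ = arccos((tr R − 1)/2) = 0.538994 rad = 30.882°
axis k = ((R−Rᵀ)₃₂, (R−Rᵀ)₁₃, (R−Rᵀ)₂₁) / (2 sinθ) = (-0.250830, -0.758131, -0.601931)
rvec = θ·k = (-0.135196, -0.408628, -0.324438)

rvec=(-0.1352, -0.4086, -0.3244) tvec=(-0.0561, -0.1084, 1.3405)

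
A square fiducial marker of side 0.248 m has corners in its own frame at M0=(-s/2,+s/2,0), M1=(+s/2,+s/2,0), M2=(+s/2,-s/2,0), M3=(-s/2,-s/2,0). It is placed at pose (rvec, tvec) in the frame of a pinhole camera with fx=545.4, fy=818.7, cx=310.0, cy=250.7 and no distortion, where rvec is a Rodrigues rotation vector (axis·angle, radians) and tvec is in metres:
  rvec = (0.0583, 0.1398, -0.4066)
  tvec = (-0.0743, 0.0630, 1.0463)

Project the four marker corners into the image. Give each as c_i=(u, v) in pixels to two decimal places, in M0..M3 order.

c0=(239.70, 423.21) c1=(356.40, 352.56) c2=(304.18, 171.54) c3=(188.50, 248.89)

Intrinsics K: fx=545.4, fy=818.7, cx=310.0, cy=250.7
Marker side s = 0.248 m; corners in marker frame (Z=0):
  M0 = (-0.1240, +0.1240, 0)
  M1 = (+0.1240, +0.1240, 0)
  M2 = (+0.1240, -0.1240, 0)
  M3 = (-0.1240, -0.1240, 0)
rvec = (0.0583, 0.1398, -0.4066), |rvec| = θ = 0.43390 rad = 24.860°
Rodrigues: sinθ=0.42041, 1−cosθ=0.09267; R = I + sinθ·[k]× + (1−cosθ)·[k]×²:
    [+0.90901 +0.39797 +0.12379]
    [-0.38995 +0.91695 -0.08447]
    [-0.14712 +0.02851 +0.98871]
t = (-0.0743, 0.0630, 1.0463) m
M0: Pc = R·M0+t = (-0.13767, +0.22506, +1.06808); u = 545.4·(-0.13767)/1.06808 + 310.0 = 239.7015, v = 818.7·(+0.22506)/1.06808 + 250.7 = 423.2093
M1: Pc = R·M1+t = (+0.08777, +0.12835, +1.03159); u = 545.4·(+0.08777)/1.03159 + 310.0 = 356.4014, v = 818.7·(+0.12835)/1.03159 + 250.7 = 352.5609
M2: Pc = R·M2+t = (-0.01093, -0.09906, +1.02452); u = 545.4·(-0.01093)/1.02452 + 310.0 = 304.1805, v = 818.7·(-0.09906)/1.02452 + 250.7 = 171.5438
M3: Pc = R·M3+t = (-0.23637, -0.00235, +1.06101); u = 545.4·(-0.23637)/1.06101 + 310.0 = 188.4988, v = 818.7·(-0.00235)/1.06101 + 250.7 = 248.8878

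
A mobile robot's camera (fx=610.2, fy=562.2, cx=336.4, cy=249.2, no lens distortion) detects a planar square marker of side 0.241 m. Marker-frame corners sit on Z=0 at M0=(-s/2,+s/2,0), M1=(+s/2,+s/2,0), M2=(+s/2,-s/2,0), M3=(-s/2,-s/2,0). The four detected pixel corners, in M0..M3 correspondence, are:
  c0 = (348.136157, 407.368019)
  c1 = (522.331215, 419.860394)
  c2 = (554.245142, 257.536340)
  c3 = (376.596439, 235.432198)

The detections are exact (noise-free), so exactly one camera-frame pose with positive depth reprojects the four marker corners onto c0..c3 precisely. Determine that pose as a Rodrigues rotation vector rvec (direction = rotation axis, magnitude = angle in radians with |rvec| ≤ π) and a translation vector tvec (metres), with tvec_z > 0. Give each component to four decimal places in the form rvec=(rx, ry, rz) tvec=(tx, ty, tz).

Intrinsics K: fx=610.2, fy=562.2, cx=336.4, cy=249.2
Marker side s = 0.241 m; corners in marker frame (Z=0):
  M0 = (-0.1205, +0.1205, 0)
  M1 = (+0.1205, +0.1205, 0)
  M2 = (+0.1205, -0.1205, 0)
  M3 = (-0.1205, -0.1205, 0)
Detected image corners:
  c0 = (348.136157, 407.368019) px
  c1 = (522.331215, 419.860394) px
  c2 = (554.245142, 257.536340) px
  c3 = (376.596439, 235.432198) px
Planar DLT: solve 8×8 A·h = b for H (H[2,2]=1):
  H  [+831.71995 -71.29152 +452.50590]
  H  [+146.14035 +732.63717 +331.49605]
  H  [+0.22619 +0.12027 +1.00000]
B = K⁻¹H; ‖b₁‖=1.268909, ‖b₂‖=1.268909; λ = 2/(‖b₁‖+‖b₂‖) = 0.788079, sign → tz>0 ⇒ λ=+0.788079
r₁ = λ·B[:,0] = (+0.97590,+0.12584,+0.17825); r₂ = λ·B[:,1] = (-0.14433,+0.98498,+0.09478)
r₃ = r₁×r₂ = (-0.16365,-0.11823,+0.97941); SVD([r₁ r₂ r₃]) → R = UVᵀ:
  R  [+0.97590 -0.14433 -0.16365]
  R  [+0.12584 +0.98498 -0.11823]
  R  [+0.17825 +0.09478 +0.97941]
t = (+0.14995, +0.11536, +0.78808) m
tr R = 2.940294; θ = arccos((tr R − 1)/2) = 0.244961 rad = 14.035°
axis k = ((R−Rᵀ)₃₂, (R−Rᵀ)₁₃, (R−Rᵀ)₂₁) / (2 sinθ) = (+0.439162, -0.704893, +0.557013)
rvec = θ·k = (+0.107577, -0.172671, +0.136446)

rvec=(0.1076, -0.1727, 0.1364) tvec=(0.1500, 0.1154, 0.7881)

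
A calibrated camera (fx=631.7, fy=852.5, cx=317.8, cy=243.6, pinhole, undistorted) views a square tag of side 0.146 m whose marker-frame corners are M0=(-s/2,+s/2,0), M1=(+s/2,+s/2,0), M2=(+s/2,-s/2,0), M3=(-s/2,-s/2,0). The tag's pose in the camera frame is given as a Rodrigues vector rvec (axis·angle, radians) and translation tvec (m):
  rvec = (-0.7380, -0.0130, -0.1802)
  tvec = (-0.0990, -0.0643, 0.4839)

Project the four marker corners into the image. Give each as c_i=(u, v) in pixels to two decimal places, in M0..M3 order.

c0=(84.61, 244.04) c1=(296.47, 199.17) c2=(271.56, 39.53) c3=(98.37, 72.77)

Intrinsics K: fx=631.7, fy=852.5, cx=317.8, cy=243.6
Marker side s = 0.146 m; corners in marker frame (Z=0):
  M0 = (-0.0730, +0.0730, 0)
  M1 = (+0.0730, +0.0730, 0)
  M2 = (+0.0730, -0.0730, 0)
  M3 = (-0.0730, -0.0730, 0)
rvec = (-0.7380, -0.0130, -0.1802), |rvec| = θ = 0.75979 rad = 43.533°
Rodrigues: sinθ=0.68877, 1−cosθ=0.27502; R = I + sinθ·[k]× + (1−cosθ)·[k]×²:
    [+0.98445 +0.16793 +0.05157]
    [-0.15879 +0.72506 +0.67013]
    [+0.07514 -0.66790 +0.74045]
t = (-0.0990, -0.0643, 0.4839) m
M0: Pc = R·M0+t = (-0.15861, +0.00022, +0.42966); u = 631.7·(-0.15861)/0.42966 + 317.8 = 84.6110, v = 852.5·(+0.00022)/0.42966 + 243.6 = 244.0378
M1: Pc = R·M1+t = (-0.01488, -0.02296, +0.44063); u = 631.7·(-0.01488)/0.44063 + 317.8 = 296.4725, v = 852.5·(-0.02296)/0.44063 + 243.6 = 199.1746
M2: Pc = R·M2+t = (-0.03939, -0.12882, +0.53814); u = 631.7·(-0.03939)/0.53814 + 317.8 = 271.5574, v = 852.5·(-0.12882)/0.53814 + 243.6 = 39.5282
M3: Pc = R·M3+t = (-0.18312, -0.10564, +0.52717); u = 631.7·(-0.18312)/0.52717 + 317.8 = 98.3665, v = 852.5·(-0.10564)/0.52717 + 243.6 = 72.7705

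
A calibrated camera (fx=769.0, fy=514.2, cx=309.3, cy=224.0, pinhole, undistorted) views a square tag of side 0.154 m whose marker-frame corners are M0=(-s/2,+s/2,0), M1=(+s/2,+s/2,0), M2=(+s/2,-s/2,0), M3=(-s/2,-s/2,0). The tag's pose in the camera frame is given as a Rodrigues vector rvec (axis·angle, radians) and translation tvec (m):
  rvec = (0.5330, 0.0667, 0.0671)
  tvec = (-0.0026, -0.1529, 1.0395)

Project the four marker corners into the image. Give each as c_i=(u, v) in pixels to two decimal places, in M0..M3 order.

Intrinsics K: fx=769.0, fy=514.2, cx=309.3, cy=224.0
Marker side s = 0.154 m; corners in marker frame (Z=0):
  M0 = (-0.0770, +0.0770, 0)
  M1 = (+0.0770, +0.0770, 0)
  M2 = (+0.0770, -0.0770, 0)
  M3 = (-0.0770, -0.0770, 0)
rvec = (0.5330, 0.0667, 0.0671), |rvec| = θ = 0.54133 rad = 31.016°
Rodrigues: sinθ=0.51528, 1−cosθ=0.14298; R = I + sinθ·[k]× + (1−cosθ)·[k]×²:
    [+0.99563 -0.04652 +0.08094]
    [+0.08122 +0.85919 -0.50516]
    [-0.04604 +0.50953 +0.85922]
t = (-0.0026, -0.1529, 1.0395) m
M0: Pc = R·M0+t = (-0.08285, -0.09300, +1.08228); u = 769.0·(-0.08285)/1.08228 + 309.3 = 250.4347, v = 514.2·(-0.09300)/1.08228 + 224.0 = 179.8169
M1: Pc = R·M1+t = (+0.07048, -0.08049, +1.07519); u = 769.0·(+0.07048)/1.07519 + 309.3 = 359.7099, v = 514.2·(-0.08049)/1.07519 + 224.0 = 185.5071
M2: Pc = R·M2+t = (+0.07765, -0.21280, +0.99672); u = 769.0·(+0.07765)/0.99672 + 309.3 = 369.2063, v = 514.2·(-0.21280)/0.99672 + 224.0 = 114.2161
M3: Pc = R·M3+t = (-0.07568, -0.22531, +1.00381); u = 769.0·(-0.07568)/1.00381 + 309.3 = 251.3220, v = 514.2·(-0.22531)/1.00381 + 224.0 = 108.5847

c0=(250.43, 179.82) c1=(359.71, 185.51) c2=(369.21, 114.22) c3=(251.32, 108.58)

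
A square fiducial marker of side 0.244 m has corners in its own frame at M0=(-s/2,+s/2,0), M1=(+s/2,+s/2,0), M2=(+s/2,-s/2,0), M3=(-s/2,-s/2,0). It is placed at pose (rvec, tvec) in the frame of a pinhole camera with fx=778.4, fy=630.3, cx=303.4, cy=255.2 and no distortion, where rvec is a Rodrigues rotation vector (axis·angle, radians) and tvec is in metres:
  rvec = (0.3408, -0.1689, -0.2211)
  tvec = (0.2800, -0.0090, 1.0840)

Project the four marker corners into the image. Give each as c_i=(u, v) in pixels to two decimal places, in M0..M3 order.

Intrinsics K: fx=778.4, fy=630.3, cx=303.4, cy=255.2
Marker side s = 0.244 m; corners in marker frame (Z=0):
  M0 = (-0.1220, +0.1220, 0)
  M1 = (+0.1220, +0.1220, 0)
  M2 = (+0.1220, -0.1220, 0)
  M3 = (-0.1220, -0.1220, 0)
rvec = (0.3408, -0.1689, -0.2211), |rvec| = θ = 0.43995 rad = 25.207°
Rodrigues: sinθ=0.42590, 1−cosθ=0.09523; R = I + sinθ·[k]× + (1−cosθ)·[k]×²:
    [+0.96191 +0.18572 -0.20058]
    [-0.24236 +0.91881 -0.31154]
    [+0.12643 +0.34828 +0.92882]
t = (0.2800, -0.0090, 1.0840) m
M0: Pc = R·M0+t = (+0.18530, +0.13266, +1.11107); u = 778.4·(+0.18530)/1.11107 + 303.4 = 433.2218, v = 630.3·(+0.13266)/1.11107 + 255.2 = 330.4582
M1: Pc = R·M1+t = (+0.42001, +0.07353, +1.14192); u = 778.4·(+0.42001)/1.14192 + 303.4 = 589.7054, v = 630.3·(+0.07353)/1.14192 + 255.2 = 295.7846
M2: Pc = R·M2+t = (+0.37470, -0.15066, +1.05693); u = 778.4·(+0.37470)/1.05693 + 303.4 = 579.3523, v = 630.3·(-0.15066)/1.05693 + 255.2 = 165.3532
M3: Pc = R·M3+t = (+0.13999, -0.09153, +1.02608); u = 778.4·(+0.13999)/1.02608 + 303.4 = 409.5973, v = 630.3·(-0.09153)/1.02608 + 255.2 = 198.9770

c0=(433.22, 330.46) c1=(589.71, 295.78) c2=(579.35, 165.35) c3=(409.60, 198.98)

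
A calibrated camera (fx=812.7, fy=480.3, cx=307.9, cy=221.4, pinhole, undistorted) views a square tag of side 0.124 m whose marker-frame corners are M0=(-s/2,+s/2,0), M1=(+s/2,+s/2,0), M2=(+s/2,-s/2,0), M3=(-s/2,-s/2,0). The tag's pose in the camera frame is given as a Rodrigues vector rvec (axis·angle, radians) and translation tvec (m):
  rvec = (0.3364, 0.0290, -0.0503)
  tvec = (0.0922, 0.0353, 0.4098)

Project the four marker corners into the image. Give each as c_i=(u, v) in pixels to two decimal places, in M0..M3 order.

c0=(371.15, 328.57) c1=(606.93, 323.53) c2=(624.36, 189.26) c3=(363.81, 196.40)

Intrinsics K: fx=812.7, fy=480.3, cx=307.9, cy=221.4
Marker side s = 0.124 m; corners in marker frame (Z=0):
  M0 = (-0.0620, +0.0620, 0)
  M1 = (+0.0620, +0.0620, 0)
  M2 = (+0.0620, -0.0620, 0)
  M3 = (-0.0620, -0.0620, 0)
rvec = (0.3364, 0.0290, -0.0503), |rvec| = θ = 0.34137 rad = 19.559°
Rodrigues: sinθ=0.33478, 1−cosθ=0.05770; R = I + sinθ·[k]× + (1−cosθ)·[k]×²:
    [+0.99833 +0.05416 +0.02006]
    [-0.04450 +0.94271 -0.33063]
    [-0.03682 +0.32918 +0.94355]
t = (0.0922, 0.0353, 0.4098) m
M0: Pc = R·M0+t = (+0.03366, +0.09651, +0.43249); u = 812.7·(+0.03366)/0.43249 + 307.9 = 371.1534, v = 480.3·(+0.09651)/0.43249 + 221.4 = 328.5750
M1: Pc = R·M1+t = (+0.15745, +0.09099, +0.42793); u = 812.7·(+0.15745)/0.42793 + 307.9 = 606.9307, v = 480.3·(+0.09099)/0.42793 + 221.4 = 323.5253
M2: Pc = R·M2+t = (+0.15074, -0.02591, +0.38711); u = 812.7·(+0.15074)/0.38711 + 307.9 = 624.3628, v = 480.3·(-0.02591)/0.38711 + 221.4 = 189.2561
M3: Pc = R·M3+t = (+0.02695, -0.02039, +0.39167); u = 812.7·(+0.02695)/0.39167 + 307.9 = 363.8106, v = 480.3·(-0.02039)/0.39167 + 221.4 = 196.3971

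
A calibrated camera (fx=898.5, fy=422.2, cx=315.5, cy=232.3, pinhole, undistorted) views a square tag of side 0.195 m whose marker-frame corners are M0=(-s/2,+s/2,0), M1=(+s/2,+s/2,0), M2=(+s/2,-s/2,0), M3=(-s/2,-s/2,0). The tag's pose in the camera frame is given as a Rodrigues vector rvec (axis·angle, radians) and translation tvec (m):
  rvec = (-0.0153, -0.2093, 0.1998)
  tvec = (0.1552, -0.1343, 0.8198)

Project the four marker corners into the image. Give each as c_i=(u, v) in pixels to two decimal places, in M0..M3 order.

Intrinsics K: fx=898.5, fy=422.2, cx=315.5, cy=232.3
Marker side s = 0.195 m; corners in marker frame (Z=0):
  M0 = (-0.0975, +0.0975, 0)
  M1 = (+0.0975, +0.0975, 0)
  M2 = (+0.0975, -0.0975, 0)
  M3 = (-0.0975, -0.0975, 0)
rvec = (-0.0153, -0.2093, 0.1998), |rvec| = θ = 0.28976 rad = 16.602°
Rodrigues: sinθ=0.28572, 1−cosθ=0.04169; R = I + sinθ·[k]× + (1−cosθ)·[k]×²:
    [+0.95843 -0.19543 -0.20790]
    [+0.19861 +0.98006 -0.00568]
    [+0.20487 -0.03585 +0.97813]
t = (0.1552, -0.1343, 0.8198) m
M0: Pc = R·M0+t = (+0.04270, -0.05811, +0.79633); u = 898.5·(+0.04270)/0.79633 + 315.5 = 363.6775, v = 422.2·(-0.05811)/0.79633 + 232.3 = 201.4922
M1: Pc = R·M1+t = (+0.22959, -0.01938, +0.83628); u = 898.5·(+0.22959)/0.83628 + 315.5 = 562.1750, v = 422.2·(-0.01938)/0.83628 + 232.3 = 222.5160
M2: Pc = R·M2+t = (+0.26770, -0.21049, +0.84327); u = 898.5·(+0.26770)/0.84327 + 315.5 = 600.7340, v = 422.2·(-0.21049)/0.84327 + 232.3 = 126.9129
M3: Pc = R·M3+t = (+0.08081, -0.24922, +0.80332); u = 898.5·(+0.08081)/0.80332 + 315.5 = 405.8814, v = 422.2·(-0.24922)/0.80332 + 232.3 = 101.3178

c0=(363.68, 201.49) c1=(562.17, 222.52) c2=(600.73, 126.91) c3=(405.88, 101.32)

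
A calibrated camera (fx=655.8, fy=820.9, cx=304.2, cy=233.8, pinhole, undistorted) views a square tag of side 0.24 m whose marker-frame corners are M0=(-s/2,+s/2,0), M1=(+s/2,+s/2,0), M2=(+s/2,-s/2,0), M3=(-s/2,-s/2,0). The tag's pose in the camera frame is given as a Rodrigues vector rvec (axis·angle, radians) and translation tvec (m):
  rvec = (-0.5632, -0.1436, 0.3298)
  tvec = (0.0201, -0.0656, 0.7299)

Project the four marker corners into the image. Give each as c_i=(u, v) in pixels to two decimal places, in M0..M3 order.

Intrinsics K: fx=655.8, fy=820.9, cx=304.2, cy=233.8
Marker side s = 0.24 m; corners in marker frame (Z=0):
  M0 = (-0.1200, +0.1200, 0)
  M1 = (+0.1200, +0.1200, 0)
  M2 = (+0.1200, -0.1200, 0)
  M3 = (-0.1200, -0.1200, 0)
rvec = (-0.5632, -0.1436, 0.3298), |rvec| = θ = 0.66827 rad = 38.289°
Rodrigues: sinθ=0.61963, 1−cosθ=0.21510; R = I + sinθ·[k]× + (1−cosθ)·[k]×²:
    [+0.93768 -0.26684 -0.22261]
    [+0.34475 +0.79483 +0.49940]
    [+0.04368 -0.54502 +0.83729]
t = (0.0201, -0.0656, 0.7299) m
M0: Pc = R·M0+t = (-0.12444, -0.01159, +0.65926); u = 655.8·(-0.12444)/0.65926 + 304.2 = 180.4103, v = 820.9·(-0.01159)/0.65926 + 233.8 = 219.3674
M1: Pc = R·M1+t = (+0.10060, +0.07115, +0.66974); u = 655.8·(+0.10060)/0.66974 + 304.2 = 402.7067, v = 820.9·(+0.07115)/0.66974 + 233.8 = 321.0078
M2: Pc = R·M2+t = (+0.16464, -0.11961, +0.80054); u = 655.8·(+0.16464)/0.80054 + 304.2 = 439.0737, v = 820.9·(-0.11961)/0.80054 + 233.8 = 111.1493
M3: Pc = R·M3+t = (-0.06040, -0.20235, +0.79006); u = 655.8·(-0.06040)/0.79006 + 304.2 = 254.0638, v = 820.9·(-0.20235)/0.79006 + 233.8 = 23.5520

c0=(180.41, 219.37) c1=(402.71, 321.01) c2=(439.07, 111.15) c3=(254.06, 23.55)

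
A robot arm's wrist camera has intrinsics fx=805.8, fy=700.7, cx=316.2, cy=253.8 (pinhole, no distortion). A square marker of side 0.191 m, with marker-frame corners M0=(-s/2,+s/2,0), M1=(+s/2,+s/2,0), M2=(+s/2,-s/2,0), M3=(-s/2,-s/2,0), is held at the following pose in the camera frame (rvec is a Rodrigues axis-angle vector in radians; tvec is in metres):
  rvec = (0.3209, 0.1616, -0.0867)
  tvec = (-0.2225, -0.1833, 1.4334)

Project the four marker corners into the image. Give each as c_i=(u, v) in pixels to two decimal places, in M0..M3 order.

Intrinsics K: fx=805.8, fy=700.7, cx=316.2, cy=253.8
Marker side s = 0.191 m; corners in marker frame (Z=0):
  M0 = (-0.0955, +0.0955, 0)
  M1 = (+0.0955, +0.0955, 0)
  M2 = (+0.0955, -0.0955, 0)
  M3 = (-0.0955, -0.0955, 0)
rvec = (0.3209, 0.1616, -0.0867), |rvec| = θ = 0.36961 rad = 21.177°
Rodrigues: sinθ=0.36125, 1−cosθ=0.06753; R = I + sinθ·[k]× + (1−cosθ)·[k]×²:
    [+0.98337 +0.11037 +0.14419]
    [-0.05910 +0.94538 -0.32057]
    [-0.17170 +0.30672 +0.93619]
t = (-0.2225, -0.1833, 1.4334) m
M0: Pc = R·M0+t = (-0.30587, -0.08737, +1.47909); u = 805.8·(-0.30587)/1.47909 + 316.2 = 149.5627, v = 700.7·(-0.08737)/1.47909 + 253.8 = 212.4087
M1: Pc = R·M1+t = (-0.11805, -0.09866, +1.44629); u = 805.8·(-0.11805)/1.44629 + 316.2 = 250.4304, v = 700.7·(-0.09866)/1.44629 + 253.8 = 206.0009
M2: Pc = R·M2+t = (-0.13913, -0.27923, +1.38771); u = 805.8·(-0.13913)/1.38771 + 316.2 = 235.4125, v = 700.7·(-0.27923)/1.38771 + 253.8 = 112.8087
M3: Pc = R·M3+t = (-0.32695, -0.26794, +1.42051); u = 805.8·(-0.32695)/1.42051 + 316.2 = 130.7317, v = 700.7·(-0.26794)/1.42051 + 253.8 = 121.6323

c0=(149.56, 212.41) c1=(250.43, 206.00) c2=(235.41, 112.81) c3=(130.73, 121.63)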